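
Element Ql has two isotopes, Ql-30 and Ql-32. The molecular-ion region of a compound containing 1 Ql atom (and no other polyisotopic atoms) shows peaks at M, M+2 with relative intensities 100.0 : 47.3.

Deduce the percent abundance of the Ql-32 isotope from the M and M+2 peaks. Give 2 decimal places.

32.11%

Let p = fractional abundance of Ql-30. I(M+2)/I(M) = [C(1,1)·p^0·(1−p)] / p^1 = 1·(1−p)/p = 47.3/100.0 = 0.4730
(1−p)/p = 0.4730/1 = 0.4730  ⇒  p = 1/(1 + 0.4730) = 0.6789
Ql-30: 67.89%, Ql-32: 32.11%.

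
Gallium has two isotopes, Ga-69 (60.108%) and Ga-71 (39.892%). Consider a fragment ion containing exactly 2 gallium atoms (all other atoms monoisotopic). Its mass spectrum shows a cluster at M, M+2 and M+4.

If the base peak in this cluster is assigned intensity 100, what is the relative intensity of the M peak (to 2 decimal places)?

Binomial terms of (0.60108 + 0.39892)^2: M 0.3613, M+2 0.4796, M+4 0.1591 → M+2 is the base peak.
P(M+2) = C(2,1) × 0.60108^1 × 0.39892^1 = 2 × 0.60108 × 0.39892 = 0.479566 (base)
P(M) = C(2,0) × 0.60108^2 × 0.39892^0 = 1 × 0.36129717 × 1.0000 = 0.361297
Relative intensity = 0.361297 / 0.479566 × 100 = 75.34

75.34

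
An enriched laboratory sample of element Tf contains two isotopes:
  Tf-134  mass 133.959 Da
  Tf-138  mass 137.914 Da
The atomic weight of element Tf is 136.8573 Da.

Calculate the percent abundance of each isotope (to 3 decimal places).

Tf-134: 26.718%, Tf-138: 73.282%

With x = fraction of Tf-134 (so Tf-138 is 1 − x):
133.959·x + 137.914·(1 − x) = 136.8573
(133.959 − 137.914)·x = 136.8573 − 137.914
x = -1.0567 / -3.955 = 0.26718 → 26.718% Tf-134, 73.282% Tf-138.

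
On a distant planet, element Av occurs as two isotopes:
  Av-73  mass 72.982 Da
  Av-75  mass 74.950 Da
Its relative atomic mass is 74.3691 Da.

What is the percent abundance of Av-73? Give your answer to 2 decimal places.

29.52%

Writing the weighted mean with unknown fraction x of Av-73:
72.982·x + 74.950·(1 − x) = 74.3691
(72.982 − 74.950)·x = 74.3691 − 74.950
x = -0.5809 / -1.968 = 0.29517 → 29.52% Av-73, 70.48% Av-75.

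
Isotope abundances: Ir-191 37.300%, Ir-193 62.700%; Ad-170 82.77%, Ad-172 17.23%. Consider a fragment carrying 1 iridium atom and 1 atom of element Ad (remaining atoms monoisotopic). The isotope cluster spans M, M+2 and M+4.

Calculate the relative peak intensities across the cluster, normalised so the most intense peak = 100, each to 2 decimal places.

52.93 : 100.00 : 18.52

Iridium pattern (n=1): 0.3730 : 0.6270
Element Ad pattern (n=1): 0.8277 : 0.1723
Convolve the two distributions (both contribute in 2-u steps):
  M: 0.3730×0.8277 = 0.308732
  M+2: 0.3730×0.1723 + 0.6270×0.8277 = 0.583236
  M+4: 0.6270×0.1723 = 0.108032
Scale to base peak (0.583236) = 100: 52.93 : 100.00 : 18.52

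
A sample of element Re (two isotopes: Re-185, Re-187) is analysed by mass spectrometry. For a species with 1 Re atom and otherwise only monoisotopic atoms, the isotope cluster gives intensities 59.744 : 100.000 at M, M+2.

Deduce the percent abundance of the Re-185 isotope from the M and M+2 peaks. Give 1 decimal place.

If p is the fraction of Re that is Re-185, then I(M+2)/I(M) = [C(1,1)·p^0·(1−p)] / p^1 = 1·(1−p)/p = 100.000/59.744 = 1.6738
(1−p)/p = 1.6738/1 = 1.6738  ⇒  p = 1/(1 + 1.6738) = 0.3740
Re-185: 37.4%, Re-187: 62.6%.

37.4%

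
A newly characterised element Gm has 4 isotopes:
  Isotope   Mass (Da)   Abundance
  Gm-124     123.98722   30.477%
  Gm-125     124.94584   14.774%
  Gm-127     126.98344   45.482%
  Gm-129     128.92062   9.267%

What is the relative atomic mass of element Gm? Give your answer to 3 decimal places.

125.949 Da

Ar = Σ fᵢ·mᵢ = 0.30477 × 123.98722 + 0.14774 × 124.94584 + 0.45482 × 126.98344 + 0.09267 × 128.92062
= 37.787585 + 18.459498 + 57.754608 + 11.947074 = 125.948765 Da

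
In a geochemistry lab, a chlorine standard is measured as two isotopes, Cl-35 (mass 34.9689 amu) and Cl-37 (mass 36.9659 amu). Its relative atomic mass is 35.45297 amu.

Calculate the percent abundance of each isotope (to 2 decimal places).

Let x be the fractional abundance of Cl-35; then Cl-37 has abundance 1 − x.
34.9689·x + 36.9659·(1 − x) = 35.45297
(34.9689 − 36.9659)·x = 35.45297 − 36.9659
x = -1.51293 / -1.9970 = 0.75760 → 75.76% Cl-35, 24.24% Cl-37.

Cl-35: 75.76%, Cl-37: 24.24%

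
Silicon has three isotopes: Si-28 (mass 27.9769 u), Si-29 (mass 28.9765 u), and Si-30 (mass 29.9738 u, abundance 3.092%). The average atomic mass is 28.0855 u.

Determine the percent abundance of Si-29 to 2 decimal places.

The remaining 96.908% is split between Si-28 (fraction x) and Si-29 (fraction 0.96908 − x).
Substituting: 27.9769x + 28.9765(0.96908 − x) = 27.158710104
(27.9769 − 28.9765)x = -0.921836516  ⇒  x = 0.92221, y = 0.04687
Si-28: 92.22%, Si-29: 4.69%.

4.69%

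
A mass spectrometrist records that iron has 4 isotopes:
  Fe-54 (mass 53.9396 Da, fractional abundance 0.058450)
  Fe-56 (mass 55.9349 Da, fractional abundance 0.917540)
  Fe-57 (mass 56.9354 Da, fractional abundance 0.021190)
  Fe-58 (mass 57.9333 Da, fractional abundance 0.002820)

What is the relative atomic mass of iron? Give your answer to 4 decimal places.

The abundance-weighted mean is 0.058450 × 53.9396 + 0.917540 × 55.9349 + 0.021190 × 56.9354 + 0.002820 × 57.9333
= 3.15277 + 51.32251 + 1.20646 + 0.16337 = 55.84511 Da

55.8451 Da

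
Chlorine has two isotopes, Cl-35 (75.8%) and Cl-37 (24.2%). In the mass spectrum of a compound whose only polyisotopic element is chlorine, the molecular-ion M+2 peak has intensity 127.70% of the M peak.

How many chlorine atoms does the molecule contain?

4

With n Cl atoms, P(M+2)/P(M) = C(n,1)·p^(n−1)q / p^n = n·q/p = n · 0.242/0.758.
n = 1.2770 × 0.758/0.242 = 4.00 ≈ 4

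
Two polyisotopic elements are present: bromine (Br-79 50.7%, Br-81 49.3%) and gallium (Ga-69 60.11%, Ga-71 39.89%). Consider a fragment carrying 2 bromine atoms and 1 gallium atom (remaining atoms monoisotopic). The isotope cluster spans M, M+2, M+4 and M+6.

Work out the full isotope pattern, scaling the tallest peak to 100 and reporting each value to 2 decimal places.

Bromine pattern (n=2): 0.257049 : 0.499902 : 0.243049
Gallium pattern (n=1): 0.6011 : 0.3989
Convolve the two distributions (both contribute in 2-u steps):
  M: 0.257049×0.6011 = 0.154512
  M+2: 0.257049×0.3989 + 0.499902×0.6011 = 0.403028
  M+4: 0.499902×0.3989 + 0.243049×0.6011 = 0.345508
  M+6: 0.243049×0.3989 = 0.096952
Scale to base peak (0.403028) = 100: 38.34 : 100.00 : 85.73 : 24.06

38.34 : 100.00 : 85.73 : 24.06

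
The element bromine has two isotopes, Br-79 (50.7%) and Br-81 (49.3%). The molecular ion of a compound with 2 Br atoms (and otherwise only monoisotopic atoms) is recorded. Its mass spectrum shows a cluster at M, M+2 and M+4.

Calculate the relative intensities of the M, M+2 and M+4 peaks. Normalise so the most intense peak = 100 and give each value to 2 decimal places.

51.42 : 100.00 : 48.62

The 2 Br atoms are independent, so intensities follow the terms of (0.507 + 0.493)^2.
P(M) = 0.507^2 = 0.257049
P(M+2) = 2 × 0.507^1 × 0.493^1 = 0.499902
P(M+4) = 0.493^2 = 0.243049
The M+2 peak is largest (0.499902); scaling to 100 gives 51.42 : 100.00 : 48.62.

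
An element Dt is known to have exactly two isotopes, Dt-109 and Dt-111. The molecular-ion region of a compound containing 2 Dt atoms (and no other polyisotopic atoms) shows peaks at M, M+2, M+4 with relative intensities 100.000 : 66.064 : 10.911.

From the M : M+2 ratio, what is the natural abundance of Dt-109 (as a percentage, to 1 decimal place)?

75.2%

Let p = fractional abundance of Dt-109. I(M+2)/I(M) = [C(2,1)·p^1·(1−p)] / p^2 = 2·(1−p)/p = 66.064/100.000 = 0.6606
(1−p)/p = 0.6606/2 = 0.3303  ⇒  p = 1/(1 + 0.3303) = 0.7517
Dt-109: 75.2%, Dt-111: 24.8%.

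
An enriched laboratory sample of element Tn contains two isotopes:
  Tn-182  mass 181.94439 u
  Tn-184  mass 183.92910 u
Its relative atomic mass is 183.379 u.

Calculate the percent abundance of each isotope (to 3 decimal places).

Let x be the fractional abundance of Tn-182; then Tn-184 has abundance 1 − x.
181.94439·x + 183.92910·(1 − x) = 183.379
(181.94439 − 183.92910)·x = 183.379 − 183.92910
x = -0.55010 / -1.98471 = 0.27717 → 27.717% Tn-182, 72.283% Tn-184.

Tn-182: 27.717%, Tn-184: 72.283%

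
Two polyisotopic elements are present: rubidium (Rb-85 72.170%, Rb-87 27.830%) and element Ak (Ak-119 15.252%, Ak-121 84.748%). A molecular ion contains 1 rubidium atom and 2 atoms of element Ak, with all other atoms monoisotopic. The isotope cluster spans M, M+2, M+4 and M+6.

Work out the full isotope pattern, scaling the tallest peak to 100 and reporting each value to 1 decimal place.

2.8 : 32.7 : 100.0 : 33.9

Rubidium pattern (n=1): 0.7217 : 0.2783
Element Ak pattern (n=2): 0.02326235 : 0.2585153 : 0.71822235
Convolve the two distributions (both contribute in 2-u steps):
  M: 0.7217×0.02326235 = 0.016788
  M+2: 0.7217×0.2585153 + 0.2783×0.02326235 = 0.193044
  M+4: 0.7217×0.71822235 + 0.2783×0.2585153 = 0.590286
  M+6: 0.2783×0.71822235 = 0.199881
Scale to base peak (0.590286) = 100: 2.8 : 32.7 : 100.0 : 33.9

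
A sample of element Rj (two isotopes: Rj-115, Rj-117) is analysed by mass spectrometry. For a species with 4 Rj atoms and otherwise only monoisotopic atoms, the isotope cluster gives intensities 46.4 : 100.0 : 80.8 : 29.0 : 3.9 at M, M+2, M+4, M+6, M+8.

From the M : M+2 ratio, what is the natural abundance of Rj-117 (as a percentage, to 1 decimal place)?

If p is the fraction of Rj that is Rj-115, then I(M+2)/I(M) = [C(4,1)·p^3·(1−p)] / p^4 = 4·(1−p)/p = 100.0/46.4 = 2.1552
(1−p)/p = 2.1552/4 = 0.5388  ⇒  p = 1/(1 + 0.5388) = 0.6499
Rj-115: 65.0%, Rj-117: 35.0%.

35.0%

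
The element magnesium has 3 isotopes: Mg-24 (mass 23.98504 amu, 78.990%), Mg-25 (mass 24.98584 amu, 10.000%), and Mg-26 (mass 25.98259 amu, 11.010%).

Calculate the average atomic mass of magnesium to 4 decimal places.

Weight each isotope mass by its fractional abundance: 0.78990 × 23.98504 + 0.10000 × 24.98584 + 0.11010 × 25.98259
= 18.945783 + 2.498584 + 2.860683 = 24.305050 amu

24.3051 amu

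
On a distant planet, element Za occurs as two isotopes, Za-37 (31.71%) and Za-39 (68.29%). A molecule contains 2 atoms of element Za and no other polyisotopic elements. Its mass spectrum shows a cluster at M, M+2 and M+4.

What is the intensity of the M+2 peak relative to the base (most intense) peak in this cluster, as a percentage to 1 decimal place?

Binomial terms of (0.3171 + 0.6829)^2: M 0.1006, M+2 0.4331, M+4 0.4664 → M+4 is the base peak.
P(M+4) = C(2,2) × 0.3171^0 × 0.6829^2 = 1 × 1.0000 × 0.46635241 = 0.466352 (base)
P(M+2) = C(2,1) × 0.3171^1 × 0.6829^1 = 2 × 0.3171 × 0.6829 = 0.433095
Relative intensity = 0.433095 / 0.466352 × 100 = 92.9

92.9%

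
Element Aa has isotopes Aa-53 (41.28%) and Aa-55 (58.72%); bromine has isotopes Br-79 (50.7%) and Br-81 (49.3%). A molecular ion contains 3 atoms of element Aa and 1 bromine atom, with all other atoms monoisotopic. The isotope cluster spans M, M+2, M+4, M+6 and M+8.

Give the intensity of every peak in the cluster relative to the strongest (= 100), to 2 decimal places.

9.78 : 51.27 : 100.00 : 85.92 : 27.39

Element Aa pattern (n=3): 0.07034271 : 0.3001834 : 0.42700508 : 0.20246881
Bromine pattern (n=1): 0.5070 : 0.4930
Convolve the two distributions (both contribute in 2-u steps):
  M: 0.07034271×0.5070 = 0.035664
  M+2: 0.07034271×0.4930 + 0.3001834×0.5070 = 0.186872
  M+4: 0.3001834×0.4930 + 0.42700508×0.5070 = 0.364482
  M+6: 0.42700508×0.4930 + 0.20246881×0.5070 = 0.313165
  M+8: 0.20246881×0.4930 = 0.099817
Scale to base peak (0.364482) = 100: 9.78 : 51.27 : 100.00 : 85.92 : 27.39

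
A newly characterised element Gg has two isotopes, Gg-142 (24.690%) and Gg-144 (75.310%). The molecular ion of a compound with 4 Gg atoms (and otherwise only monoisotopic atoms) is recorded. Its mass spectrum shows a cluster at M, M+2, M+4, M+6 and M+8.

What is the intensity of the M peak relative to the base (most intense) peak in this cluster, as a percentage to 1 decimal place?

0.9%

(0.24690 + 0.75310)^4 gives M 0.0037, M+2 0.0453, M+4 0.2074, M+6 0.4218, M+8 0.3217; the largest is M+6.
P(M+6) = C(4,3) × 0.24690^1 × 0.75310^3 = 4 × 0.2469 × 0.4271279 = 0.421832 (base)
P(M) = C(4,0) × 0.24690^4 × 0.75310^0 = 1 × 0.00371607 × 1.0000 = 0.003716
Relative intensity = 0.003716 / 0.421832 × 100 = 0.9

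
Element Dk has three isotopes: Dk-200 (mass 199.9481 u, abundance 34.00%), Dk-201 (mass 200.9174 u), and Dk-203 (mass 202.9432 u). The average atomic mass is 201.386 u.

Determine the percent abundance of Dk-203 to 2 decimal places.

Let x and y be the fractions of Dk-201 and Dk-203. Then x + y = 1 − 0.3400 = 0.6600 and 200.9174x + 202.9432y = 201.386 − 0.3400×199.9481 = 133.403646.
Substituting: 200.9174x + 202.9432(0.6600 − x) = 133.403646
(200.9174 − 202.9432)x = -0.538866  ⇒  x = 0.26600, y = 0.39400
Dk-201: 26.60%, Dk-203: 39.40%.

39.40%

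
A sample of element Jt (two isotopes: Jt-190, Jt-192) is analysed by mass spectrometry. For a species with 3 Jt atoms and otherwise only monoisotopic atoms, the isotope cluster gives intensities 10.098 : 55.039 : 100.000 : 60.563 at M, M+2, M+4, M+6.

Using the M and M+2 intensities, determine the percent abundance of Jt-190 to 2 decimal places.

Let p = fractional abundance of Jt-190. I(M+2)/I(M) = [C(3,1)·p^2·(1−p)] / p^3 = 3·(1−p)/p = 55.039/10.098 = 5.4505
(1−p)/p = 5.4505/3 = 1.8168  ⇒  p = 1/(1 + 1.8168) = 0.3550
Jt-190: 35.50%, Jt-192: 64.50%.

35.50%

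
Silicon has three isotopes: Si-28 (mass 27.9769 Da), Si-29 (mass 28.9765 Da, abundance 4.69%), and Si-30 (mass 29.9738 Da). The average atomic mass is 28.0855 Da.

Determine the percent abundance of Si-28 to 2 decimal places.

The remaining 95.31% is split between Si-28 (fraction x) and Si-30 (fraction 0.9531 − x).
Substituting: 27.9769x + 29.9738(0.9531 − x) = 26.72650215
(27.9769 − 29.9738)x = -1.84152663  ⇒  x = 0.92219, y = 0.03091
Si-28: 92.22%, Si-30: 3.09%.

92.22%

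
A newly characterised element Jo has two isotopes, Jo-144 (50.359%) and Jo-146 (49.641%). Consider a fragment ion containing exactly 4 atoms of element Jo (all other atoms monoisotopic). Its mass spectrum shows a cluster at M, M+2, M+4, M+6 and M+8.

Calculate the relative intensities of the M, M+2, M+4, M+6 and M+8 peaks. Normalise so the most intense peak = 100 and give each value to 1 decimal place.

17.2 : 67.6 : 100.0 : 65.7 : 16.2

Each Jo atom is independently Jo-144 (p = 0.50359) or Jo-146 (q = 0.49641); the cluster is the binomial expansion (p + q)^4.
P(M) = 0.50359^4 = 0.064314
P(M+2) = 4 × 0.50359^3 × 0.49641^1 = 0.253590
P(M+4) = 6 × 0.50359^2 × 0.49641^2 = 0.374961
P(M+6) = 4 × 0.50359^1 × 0.49641^3 = 0.246410
P(M+8) = 0.49641^4 = 0.060724
The M+4 peak is largest (0.374961); scaling to 100 gives 17.2 : 67.6 : 100.0 : 65.7 : 16.2.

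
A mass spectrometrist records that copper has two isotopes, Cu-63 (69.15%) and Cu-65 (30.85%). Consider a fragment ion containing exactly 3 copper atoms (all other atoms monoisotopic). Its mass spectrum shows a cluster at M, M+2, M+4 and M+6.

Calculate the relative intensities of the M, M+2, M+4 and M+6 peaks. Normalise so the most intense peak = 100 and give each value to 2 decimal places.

74.72 : 100.00 : 44.61 : 6.63

The 3 Cu atoms are independent, so intensities follow the terms of (0.6915 + 0.3085)^3.
P(M) = 0.6915^3 = 0.330656
P(M+2) = 3 × 0.6915^2 × 0.3085^1 = 0.442548
P(M+4) = 3 × 0.6915^1 × 0.3085^2 = 0.197435
P(M+6) = 0.3085^3 = 0.029361
The M+2 peak is largest (0.442548); scaling to 100 gives 74.72 : 100.00 : 44.61 : 6.63.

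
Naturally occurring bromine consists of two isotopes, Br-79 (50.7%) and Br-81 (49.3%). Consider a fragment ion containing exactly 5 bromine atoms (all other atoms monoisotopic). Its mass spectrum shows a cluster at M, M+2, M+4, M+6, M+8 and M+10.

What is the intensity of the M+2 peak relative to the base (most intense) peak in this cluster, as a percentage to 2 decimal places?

51.42%

Term probabilities: M 0.0335, M+2 0.1629, M+4 0.3168, M+6 0.3080, M+8 0.1497, M+10 0.0291. Base peak = M+4.
P(M+4) = C(5,2) × 0.507^3 × 0.493^2 = 10 × 0.13032384 × 0.243049 = 0.316751 (base)
P(M+2) = C(5,1) × 0.507^4 × 0.493^1 = 5 × 0.06607419 × 0.4930 = 0.162873
Relative intensity = 0.162873 / 0.316751 × 100 = 51.42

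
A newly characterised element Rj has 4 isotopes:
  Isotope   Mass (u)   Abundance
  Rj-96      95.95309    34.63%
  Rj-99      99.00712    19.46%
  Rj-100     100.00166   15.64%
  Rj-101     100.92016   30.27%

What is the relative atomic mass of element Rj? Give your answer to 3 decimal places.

Weight each isotope mass by its fractional abundance: 0.3463 × 95.95309 + 0.1946 × 99.00712 + 0.1564 × 100.00166 + 0.3027 × 100.92016
= 33.228555 + 19.266786 + 15.640260 + 30.548532 = 98.684133 u

98.684 u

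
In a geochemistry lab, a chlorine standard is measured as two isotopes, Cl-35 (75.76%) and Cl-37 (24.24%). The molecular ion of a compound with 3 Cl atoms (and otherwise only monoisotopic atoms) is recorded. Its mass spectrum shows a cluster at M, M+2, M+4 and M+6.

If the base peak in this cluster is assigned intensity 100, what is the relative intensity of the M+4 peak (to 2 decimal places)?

30.71

(0.7576 + 0.2424)^3 gives M 0.4348, M+2 0.4174, M+4 0.1335, M+6 0.0142; the largest is M.
P(M) = C(3,0) × 0.7576^3 × 0.2424^0 = 1 × 0.4348304 × 1.0000 = 0.434830 (base)
P(M+4) = C(3,2) × 0.7576^1 × 0.2424^2 = 3 × 0.7576 × 0.05875776 = 0.133545
Relative intensity = 0.133545 / 0.434830 × 100 = 30.71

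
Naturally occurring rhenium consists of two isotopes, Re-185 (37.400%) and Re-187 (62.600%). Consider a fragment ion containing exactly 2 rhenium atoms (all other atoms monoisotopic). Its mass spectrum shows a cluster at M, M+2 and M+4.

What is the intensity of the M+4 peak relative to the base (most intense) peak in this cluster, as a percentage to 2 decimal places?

83.69%

Term probabilities: M 0.1399, M+2 0.4682, M+4 0.3919. Base peak = M+2.
P(M+2) = C(2,1) × 0.37400^1 × 0.62600^1 = 2 × 0.3740 × 0.6260 = 0.468248 (base)
P(M+4) = C(2,2) × 0.37400^0 × 0.62600^2 = 1 × 1.0000 × 0.391876 = 0.391876
Relative intensity = 0.391876 / 0.468248 × 100 = 83.69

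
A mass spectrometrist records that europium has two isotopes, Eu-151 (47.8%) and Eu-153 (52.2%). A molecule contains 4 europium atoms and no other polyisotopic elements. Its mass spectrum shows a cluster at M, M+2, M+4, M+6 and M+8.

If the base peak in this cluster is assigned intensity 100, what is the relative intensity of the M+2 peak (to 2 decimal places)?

(0.478 + 0.522)^4 gives M 0.0522, M+2 0.2280, M+4 0.3735, M+6 0.2720, M+8 0.0742; the largest is M+4.
P(M+4) = C(4,2) × 0.478^2 × 0.522^2 = 6 × 0.228484 × 0.272484 = 0.373549 (base)
P(M+2) = C(4,1) × 0.478^3 × 0.522^1 = 4 × 0.10921535 × 0.5220 = 0.228042
Relative intensity = 0.228042 / 0.373549 × 100 = 61.05

61.05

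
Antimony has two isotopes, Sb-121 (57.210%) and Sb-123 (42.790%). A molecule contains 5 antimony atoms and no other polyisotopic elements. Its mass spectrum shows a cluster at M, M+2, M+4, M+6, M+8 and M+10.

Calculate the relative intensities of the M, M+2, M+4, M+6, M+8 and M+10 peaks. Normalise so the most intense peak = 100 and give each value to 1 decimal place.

17.9 : 66.8 : 100.0 : 74.8 : 28.0 : 4.2

Expanding (0.57210 + 0.42790)^5:
P(M) = 0.57210^5 = 0.061286
P(M+2) = 5 × 0.57210^4 × 0.42790^1 = 0.229192
P(M+4) = 10 × 0.57210^3 × 0.42790^2 = 0.342847
P(M+6) = 10 × 0.57210^2 × 0.42790^3 = 0.256431
P(M+8) = 5 × 0.57210^1 × 0.42790^4 = 0.095898
P(M+10) = 0.42790^5 = 0.014345
The M+4 peak is largest (0.342847); scaling to 100 gives 17.9 : 66.8 : 100.0 : 74.8 : 28.0 : 4.2.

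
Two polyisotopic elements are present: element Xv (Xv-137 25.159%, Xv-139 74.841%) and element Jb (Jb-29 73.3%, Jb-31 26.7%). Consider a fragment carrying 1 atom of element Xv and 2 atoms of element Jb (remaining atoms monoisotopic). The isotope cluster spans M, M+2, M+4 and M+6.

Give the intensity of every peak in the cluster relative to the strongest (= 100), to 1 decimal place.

Element Xv pattern (n=1): 0.25159 : 0.74841
Element Jb pattern (n=2): 0.537289 : 0.391422 : 0.071289
Convolve the two distributions (both contribute in 2-u steps):
  M: 0.25159×0.537289 = 0.135177
  M+2: 0.25159×0.391422 + 0.74841×0.537289 = 0.500590
  M+4: 0.25159×0.071289 + 0.74841×0.391422 = 0.310880
  M+6: 0.74841×0.071289 = 0.053353
Scale to base peak (0.500590) = 100: 27.0 : 100.0 : 62.1 : 10.7

27.0 : 100.0 : 62.1 : 10.7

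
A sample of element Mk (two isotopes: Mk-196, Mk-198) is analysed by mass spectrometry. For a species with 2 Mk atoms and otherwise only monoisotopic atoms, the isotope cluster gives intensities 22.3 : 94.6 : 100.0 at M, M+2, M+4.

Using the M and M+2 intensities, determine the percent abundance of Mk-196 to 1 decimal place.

32.0%

If p is the fraction of Mk that is Mk-196, then I(M+2)/I(M) = [C(2,1)·p^1·(1−p)] / p^2 = 2·(1−p)/p = 94.6/22.3 = 4.2422
(1−p)/p = 4.2422/2 = 2.1211  ⇒  p = 1/(1 + 2.1211) = 0.3204
Mk-196: 32.0%, Mk-198: 68.0%.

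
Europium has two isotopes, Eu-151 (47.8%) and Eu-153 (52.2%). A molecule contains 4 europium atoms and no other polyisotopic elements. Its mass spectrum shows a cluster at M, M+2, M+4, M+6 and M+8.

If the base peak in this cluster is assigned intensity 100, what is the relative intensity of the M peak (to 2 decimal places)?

Term probabilities: M 0.0522, M+2 0.2280, M+4 0.3735, M+6 0.2720, M+8 0.0742. Base peak = M+4.
P(M+4) = C(4,2) × 0.478^2 × 0.522^2 = 6 × 0.228484 × 0.272484 = 0.373549 (base)
P(M) = C(4,0) × 0.478^4 × 0.522^0 = 1 × 0.05220494 × 1.0000 = 0.052205
Relative intensity = 0.052205 / 0.373549 × 100 = 13.98

13.98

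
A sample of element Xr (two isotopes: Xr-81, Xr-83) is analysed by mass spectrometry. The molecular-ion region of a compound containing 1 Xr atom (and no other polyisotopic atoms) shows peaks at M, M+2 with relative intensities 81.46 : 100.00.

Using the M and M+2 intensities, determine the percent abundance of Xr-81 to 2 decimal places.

Let p = fractional abundance of Xr-81. I(M+2)/I(M) = [C(1,1)·p^0·(1−p)] / p^1 = 1·(1−p)/p = 100.00/81.46 = 1.2276
(1−p)/p = 1.2276/1 = 1.2276  ⇒  p = 1/(1 + 1.2276) = 0.4489
Xr-81: 44.89%, Xr-83: 55.11%.

44.89%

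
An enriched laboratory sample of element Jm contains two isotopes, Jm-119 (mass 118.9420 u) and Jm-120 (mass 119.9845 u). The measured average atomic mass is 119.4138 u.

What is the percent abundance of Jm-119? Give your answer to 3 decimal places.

54.743%

With x = fraction of Jm-119 (so Jm-120 is 1 − x):
118.9420·x + 119.9845·(1 − x) = 119.4138
(118.9420 − 119.9845)·x = 119.4138 − 119.9845
x = -0.5707 / -1.0425 = 0.54743 → 54.743% Jm-119, 45.257% Jm-120.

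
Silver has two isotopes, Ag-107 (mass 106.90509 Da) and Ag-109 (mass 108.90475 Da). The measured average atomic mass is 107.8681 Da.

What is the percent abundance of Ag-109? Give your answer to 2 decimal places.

48.16%

With x = fraction of Ag-107 (so Ag-109 is 1 − x):
106.90509·x + 108.90475·(1 − x) = 107.8681
(106.90509 − 108.90475)·x = 107.8681 − 108.90475
x = -1.03665 / -1.99966 = 0.51841 → 51.84% Ag-107, 48.16% Ag-109.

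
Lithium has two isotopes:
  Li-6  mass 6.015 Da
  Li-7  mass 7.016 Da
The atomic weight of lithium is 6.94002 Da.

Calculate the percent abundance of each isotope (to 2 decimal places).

Writing the weighted mean with unknown fraction x of Li-6:
6.015·x + 7.016·(1 − x) = 6.94002
(6.015 − 7.016)·x = 6.94002 − 7.016
x = -0.07598 / -1.001 = 0.07590 → 7.59% Li-6, 92.41% Li-7.

Li-6: 7.59%, Li-7: 92.41%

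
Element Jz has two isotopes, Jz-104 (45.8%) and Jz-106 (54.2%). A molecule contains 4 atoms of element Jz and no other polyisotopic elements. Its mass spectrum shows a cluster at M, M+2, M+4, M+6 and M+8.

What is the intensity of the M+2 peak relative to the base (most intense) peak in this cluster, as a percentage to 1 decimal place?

56.3%

(0.458 + 0.542)^4 gives M 0.0440, M+2 0.2083, M+4 0.3697, M+6 0.2917, M+8 0.0863; the largest is M+4.
P(M+4) = C(4,2) × 0.458^2 × 0.542^2 = 6 × 0.209764 × 0.293764 = 0.369727 (base)
P(M+2) = C(4,1) × 0.458^3 × 0.542^1 = 4 × 0.09607191 × 0.5420 = 0.208284
Relative intensity = 0.208284 / 0.369727 × 100 = 56.3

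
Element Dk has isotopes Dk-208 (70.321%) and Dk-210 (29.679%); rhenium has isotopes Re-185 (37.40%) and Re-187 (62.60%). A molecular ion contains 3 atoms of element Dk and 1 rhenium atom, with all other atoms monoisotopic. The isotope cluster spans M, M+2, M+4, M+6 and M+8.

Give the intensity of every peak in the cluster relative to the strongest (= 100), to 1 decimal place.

34.0 : 100.0 : 90.3 : 33.0 : 4.3

Element Dk pattern (n=3): 0.34774037 : 0.4402918 : 0.18582529 : 0.02614254
Rhenium pattern (n=1): 0.3740 : 0.6260
Convolve the two distributions (both contribute in 2-u steps):
  M: 0.34774037×0.3740 = 0.130055
  M+2: 0.34774037×0.6260 + 0.4402918×0.3740 = 0.382355
  M+4: 0.4402918×0.6260 + 0.18582529×0.3740 = 0.345121
  M+6: 0.18582529×0.6260 + 0.02614254×0.3740 = 0.126104
  M+8: 0.02614254×0.6260 = 0.016365
Scale to base peak (0.382355) = 100: 34.0 : 100.0 : 90.3 : 33.0 : 4.3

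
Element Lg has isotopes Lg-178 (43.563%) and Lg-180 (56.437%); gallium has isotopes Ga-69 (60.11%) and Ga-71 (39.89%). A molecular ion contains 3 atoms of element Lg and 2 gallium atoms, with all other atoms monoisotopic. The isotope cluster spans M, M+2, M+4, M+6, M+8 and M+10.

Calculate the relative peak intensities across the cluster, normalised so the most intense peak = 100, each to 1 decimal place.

9.4 : 49.0 : 100.0 : 99.4 : 48.0 : 9.0

Element Lg pattern (n=3): 0.08267103 : 0.32130741 : 0.4162621 : 0.17975946
Gallium pattern (n=2): 0.36132121 : 0.47955758 : 0.15912121
Convolve the two distributions (both contribute in 2-u steps):
  M: 0.08267103×0.36132121 = 0.029871
  M+2: 0.08267103×0.47955758 + 0.32130741×0.36132121 = 0.155741
  M+4: 0.08267103×0.15912121 + 0.32130741×0.47955758 + 0.4162621×0.36132121 = 0.317644
  M+6: 0.32130741×0.15912121 + 0.4162621×0.47955758 + 0.17975946×0.36132121 = 0.315699
  M+8: 0.4162621×0.15912121 + 0.17975946×0.47955758 = 0.152441
  M+10: 0.17975946×0.15912121 = 0.028604
Scale to base peak (0.317644) = 100: 9.4 : 49.0 : 100.0 : 99.4 : 48.0 : 9.0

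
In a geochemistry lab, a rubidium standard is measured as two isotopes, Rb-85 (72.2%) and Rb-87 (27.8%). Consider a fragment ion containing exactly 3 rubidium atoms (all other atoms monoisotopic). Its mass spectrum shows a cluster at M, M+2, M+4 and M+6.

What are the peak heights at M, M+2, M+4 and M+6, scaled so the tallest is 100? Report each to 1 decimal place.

Expanding (0.722 + 0.278)^3:
P(M) = 0.722^3 = 0.376367
P(M+2) = 3 × 0.722^2 × 0.278^1 = 0.434751
P(M+4) = 3 × 0.722^1 × 0.278^2 = 0.167397
P(M+6) = 0.278^3 = 0.021485
The M+2 peak is largest (0.434751); scaling to 100 gives 86.6 : 100.0 : 38.5 : 4.9.

86.6 : 100.0 : 38.5 : 4.9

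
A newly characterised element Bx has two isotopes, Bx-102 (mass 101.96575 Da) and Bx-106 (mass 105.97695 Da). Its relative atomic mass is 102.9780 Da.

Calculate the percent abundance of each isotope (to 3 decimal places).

Let x be the fractional abundance of Bx-102; then Bx-106 has abundance 1 − x.
101.96575·x + 105.97695·(1 − x) = 102.9780
(101.96575 − 105.97695)·x = 102.9780 − 105.97695
x = -2.99895 / -4.01120 = 0.74764 → 74.764% Bx-102, 25.236% Bx-106.

Bx-102: 74.764%, Bx-106: 25.236%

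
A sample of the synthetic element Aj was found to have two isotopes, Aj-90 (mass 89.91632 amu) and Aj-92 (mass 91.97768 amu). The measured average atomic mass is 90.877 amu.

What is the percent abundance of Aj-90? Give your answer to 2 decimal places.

With x = fraction of Aj-90 (so Aj-92 is 1 − x):
89.91632·x + 91.97768·(1 − x) = 90.877
(89.91632 − 91.97768)·x = 90.877 − 91.97768
x = -1.10068 / -2.06136 = 0.53396 → 53.40% Aj-90, 46.60% Aj-92.

53.40%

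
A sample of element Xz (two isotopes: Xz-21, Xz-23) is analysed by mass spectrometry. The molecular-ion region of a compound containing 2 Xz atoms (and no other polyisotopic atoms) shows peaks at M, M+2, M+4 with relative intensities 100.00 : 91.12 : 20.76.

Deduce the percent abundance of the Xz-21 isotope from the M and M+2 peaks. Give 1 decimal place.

68.7%

If p is the fraction of Xz that is Xz-21, then I(M+2)/I(M) = [C(2,1)·p^1·(1−p)] / p^2 = 2·(1−p)/p = 91.12/100.00 = 0.9112
(1−p)/p = 0.9112/2 = 0.4556  ⇒  p = 1/(1 + 0.4556) = 0.6870
Xz-21: 68.7%, Xz-23: 31.3%.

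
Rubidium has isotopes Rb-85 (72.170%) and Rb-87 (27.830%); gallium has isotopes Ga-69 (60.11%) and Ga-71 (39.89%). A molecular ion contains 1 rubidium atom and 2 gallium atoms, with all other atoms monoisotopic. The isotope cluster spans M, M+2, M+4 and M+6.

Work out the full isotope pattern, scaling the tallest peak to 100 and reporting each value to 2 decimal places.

58.38 : 100.00 : 55.59 : 9.91

Rubidium pattern (n=1): 0.7217 : 0.2783
Gallium pattern (n=2): 0.36132121 : 0.47955758 : 0.15912121
Convolve the two distributions (both contribute in 2-u steps):
  M: 0.7217×0.36132121 = 0.260766
  M+2: 0.7217×0.47955758 + 0.2783×0.36132121 = 0.446652
  M+4: 0.7217×0.15912121 + 0.2783×0.47955758 = 0.248299
  M+6: 0.2783×0.15912121 = 0.044283
Scale to base peak (0.446652) = 100: 58.38 : 100.00 : 55.59 : 9.91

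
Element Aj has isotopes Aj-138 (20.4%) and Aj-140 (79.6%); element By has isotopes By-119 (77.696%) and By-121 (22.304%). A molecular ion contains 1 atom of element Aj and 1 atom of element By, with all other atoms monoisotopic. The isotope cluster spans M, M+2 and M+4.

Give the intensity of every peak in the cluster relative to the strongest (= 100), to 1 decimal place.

23.9 : 100.0 : 26.7

Element Aj pattern (n=1): 0.2040 : 0.7960
Element By pattern (n=1): 0.77696 : 0.22304
Convolve the two distributions (both contribute in 2-u steps):
  M: 0.2040×0.77696 = 0.158500
  M+2: 0.2040×0.22304 + 0.7960×0.77696 = 0.663960
  M+4: 0.7960×0.22304 = 0.177540
Scale to base peak (0.663960) = 100: 23.9 : 100.0 : 26.7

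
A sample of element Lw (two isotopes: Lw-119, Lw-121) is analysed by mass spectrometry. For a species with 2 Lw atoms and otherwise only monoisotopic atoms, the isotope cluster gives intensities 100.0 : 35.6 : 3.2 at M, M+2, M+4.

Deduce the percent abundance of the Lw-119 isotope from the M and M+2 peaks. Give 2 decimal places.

84.89%

If p is the fraction of Lw that is Lw-119, then I(M+2)/I(M) = [C(2,1)·p^1·(1−p)] / p^2 = 2·(1−p)/p = 35.6/100.0 = 0.3560
(1−p)/p = 0.3560/2 = 0.1780  ⇒  p = 1/(1 + 0.1780) = 0.8489
Lw-119: 84.89%, Lw-121: 15.11%.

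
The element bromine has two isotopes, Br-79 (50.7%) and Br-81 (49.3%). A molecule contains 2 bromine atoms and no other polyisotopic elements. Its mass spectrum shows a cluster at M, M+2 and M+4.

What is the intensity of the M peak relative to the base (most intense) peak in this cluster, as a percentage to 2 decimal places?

Term probabilities: M 0.2570, M+2 0.4999, M+4 0.2430. Base peak = M+2.
P(M+2) = C(2,1) × 0.507^1 × 0.493^1 = 2 × 0.5070 × 0.4930 = 0.499902 (base)
P(M) = C(2,0) × 0.507^2 × 0.493^0 = 1 × 0.257049 × 1.0000 = 0.257049
Relative intensity = 0.257049 / 0.499902 × 100 = 51.42

51.42%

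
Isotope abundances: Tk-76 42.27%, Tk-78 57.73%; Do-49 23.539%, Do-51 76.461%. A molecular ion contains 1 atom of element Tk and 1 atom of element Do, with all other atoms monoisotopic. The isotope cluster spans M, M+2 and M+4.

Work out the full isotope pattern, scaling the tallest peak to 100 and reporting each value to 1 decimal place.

Element Tk pattern (n=1): 0.4227 : 0.5773
Element Do pattern (n=1): 0.23539 : 0.76461
Convolve the two distributions (both contribute in 2-u steps):
  M: 0.4227×0.23539 = 0.099499
  M+2: 0.4227×0.76461 + 0.5773×0.23539 = 0.459091
  M+4: 0.5773×0.76461 = 0.441409
Scale to base peak (0.459091) = 100: 21.7 : 100.0 : 96.1

21.7 : 100.0 : 96.1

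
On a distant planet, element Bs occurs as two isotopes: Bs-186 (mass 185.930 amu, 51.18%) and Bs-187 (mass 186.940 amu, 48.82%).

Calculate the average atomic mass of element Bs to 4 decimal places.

The abundance-weighted mean is 0.5118 × 185.930 + 0.4882 × 186.940
= 95.15897 + 91.26411 = 186.42308 amu

186.4231 amu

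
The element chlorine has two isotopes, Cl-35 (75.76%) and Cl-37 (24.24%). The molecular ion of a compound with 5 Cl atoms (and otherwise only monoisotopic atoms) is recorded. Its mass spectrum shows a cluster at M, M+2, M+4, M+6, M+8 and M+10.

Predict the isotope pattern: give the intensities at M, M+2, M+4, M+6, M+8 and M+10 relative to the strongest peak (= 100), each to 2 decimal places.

62.51 : 100.00 : 63.99 : 20.47 : 3.28 : 0.21

The 5 Cl atoms are independent, so intensities follow the terms of (0.7576 + 0.2424)^5.
P(M) = 0.7576^5 = 0.249574
P(M+2) = 5 × 0.7576^4 × 0.2424^1 = 0.399266
P(M+4) = 10 × 0.7576^3 × 0.2424^2 = 0.255497
P(M+6) = 10 × 0.7576^2 × 0.2424^3 = 0.081748
P(M+8) = 5 × 0.7576^1 × 0.2424^4 = 0.013078
P(M+10) = 0.2424^5 = 0.000837
The M+2 peak is largest (0.399266); scaling to 100 gives 62.51 : 100.00 : 63.99 : 20.47 : 3.28 : 0.21.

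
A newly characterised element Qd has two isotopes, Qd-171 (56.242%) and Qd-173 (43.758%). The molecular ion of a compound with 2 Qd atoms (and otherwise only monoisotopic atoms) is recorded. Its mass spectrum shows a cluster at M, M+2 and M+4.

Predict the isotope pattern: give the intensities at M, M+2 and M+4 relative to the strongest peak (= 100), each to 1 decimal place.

Expanding (0.56242 + 0.43758)^2:
P(M) = 0.56242^2 = 0.316316
P(M+2) = 2 × 0.56242^1 × 0.43758^1 = 0.492207
P(M+4) = 0.43758^2 = 0.191476
The M+2 peak is largest (0.492207); scaling to 100 gives 64.3 : 100.0 : 38.9.

64.3 : 100.0 : 38.9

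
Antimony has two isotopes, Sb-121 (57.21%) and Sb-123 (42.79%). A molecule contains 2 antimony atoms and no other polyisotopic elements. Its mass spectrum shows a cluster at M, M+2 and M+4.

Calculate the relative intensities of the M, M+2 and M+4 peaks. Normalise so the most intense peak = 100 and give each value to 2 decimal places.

66.85 : 100.00 : 37.40

Expanding (0.5721 + 0.4279)^2:
P(M) = 0.5721^2 = 0.327298
P(M+2) = 2 × 0.5721^1 × 0.4279^1 = 0.489603
P(M+4) = 0.4279^2 = 0.183098
The M+2 peak is largest (0.489603); scaling to 100 gives 66.85 : 100.00 : 37.40.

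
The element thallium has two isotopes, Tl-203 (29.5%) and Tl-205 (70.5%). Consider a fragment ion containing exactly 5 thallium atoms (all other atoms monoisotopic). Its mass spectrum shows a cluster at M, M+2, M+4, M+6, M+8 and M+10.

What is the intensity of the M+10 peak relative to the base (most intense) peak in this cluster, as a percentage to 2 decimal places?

(0.295 + 0.705)^5 gives M 0.0022, M+2 0.0267, M+4 0.1276, M+6 0.3049, M+8 0.3644, M+10 0.1742; the largest is M+8.
P(M+8) = C(5,4) × 0.295^1 × 0.705^4 = 5 × 0.2950 × 0.24703385 = 0.364375 (base)
P(M+10) = C(5,5) × 0.295^0 × 0.705^5 = 1 × 1.0000 × 0.17415886 = 0.174159
Relative intensity = 0.174159 / 0.364375 × 100 = 47.80

47.80%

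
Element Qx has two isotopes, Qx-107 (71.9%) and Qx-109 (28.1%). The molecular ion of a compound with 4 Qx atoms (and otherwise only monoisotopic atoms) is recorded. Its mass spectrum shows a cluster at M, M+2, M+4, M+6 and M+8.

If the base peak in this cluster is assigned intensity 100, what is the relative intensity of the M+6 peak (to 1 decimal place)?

15.3

Term probabilities: M 0.2672, M+2 0.4178, M+4 0.2449, M+6 0.0638, M+8 0.0062. Base peak = M+2.
P(M+2) = C(4,1) × 0.719^3 × 0.281^1 = 4 × 0.37169496 × 0.2810 = 0.417785 (base)
P(M+6) = C(4,3) × 0.719^1 × 0.281^3 = 4 × 0.7190 × 0.02218804 = 0.063813
Relative intensity = 0.063813 / 0.417785 × 100 = 15.3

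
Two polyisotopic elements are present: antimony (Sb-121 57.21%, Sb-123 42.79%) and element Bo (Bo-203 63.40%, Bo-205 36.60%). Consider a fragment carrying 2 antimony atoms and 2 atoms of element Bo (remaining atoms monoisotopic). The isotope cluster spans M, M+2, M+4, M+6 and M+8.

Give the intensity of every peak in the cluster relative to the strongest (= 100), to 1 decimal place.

37.7 : 100.0 : 98.8 : 43.2 : 7.0

Antimony pattern (n=2): 0.32729841 : 0.48960318 : 0.18309841
Element Bo pattern (n=2): 0.401956 : 0.464088 : 0.133956
Convolve the two distributions (both contribute in 2-u steps):
  M: 0.32729841×0.401956 = 0.131560
  M+2: 0.32729841×0.464088 + 0.48960318×0.401956 = 0.348694
  M+4: 0.32729841×0.133956 + 0.48960318×0.464088 + 0.18309841×0.401956 = 0.344660
  M+6: 0.48960318×0.133956 + 0.18309841×0.464088 = 0.150559
  M+8: 0.18309841×0.133956 = 0.024527
Scale to base peak (0.348694) = 100: 37.7 : 100.0 : 98.8 : 43.2 : 7.0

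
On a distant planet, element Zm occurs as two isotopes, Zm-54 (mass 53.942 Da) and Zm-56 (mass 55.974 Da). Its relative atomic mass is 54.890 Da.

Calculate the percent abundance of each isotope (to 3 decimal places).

Zm-54: 53.346%, Zm-56: 46.654%

Writing the weighted mean with unknown fraction x of Zm-54:
53.942·x + 55.974·(1 − x) = 54.890
(53.942 − 55.974)·x = 54.890 − 55.974
x = -1.084 / -2.032 = 0.53346 → 53.346% Zm-54, 46.654% Zm-56.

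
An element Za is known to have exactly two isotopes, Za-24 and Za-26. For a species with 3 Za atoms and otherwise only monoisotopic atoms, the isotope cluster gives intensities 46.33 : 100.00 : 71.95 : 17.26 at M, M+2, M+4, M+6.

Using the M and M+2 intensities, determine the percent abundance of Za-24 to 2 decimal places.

58.16%

Let p = fractional abundance of Za-24. I(M+2)/I(M) = [C(3,1)·p^2·(1−p)] / p^3 = 3·(1−p)/p = 100.00/46.33 = 2.1584
(1−p)/p = 2.1584/3 = 0.7195  ⇒  p = 1/(1 + 0.7195) = 0.5816
Za-24: 58.16%, Za-26: 41.84%.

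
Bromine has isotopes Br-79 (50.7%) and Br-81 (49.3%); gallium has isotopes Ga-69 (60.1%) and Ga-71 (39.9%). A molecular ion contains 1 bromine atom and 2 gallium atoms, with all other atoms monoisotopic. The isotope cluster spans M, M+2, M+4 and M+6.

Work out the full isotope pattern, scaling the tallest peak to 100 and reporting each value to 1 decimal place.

Bromine pattern (n=1): 0.5070 : 0.4930
Gallium pattern (n=2): 0.361201 : 0.479598 : 0.159201
Convolve the two distributions (both contribute in 2-u steps):
  M: 0.5070×0.361201 = 0.183129
  M+2: 0.5070×0.479598 + 0.4930×0.361201 = 0.421228
  M+4: 0.5070×0.159201 + 0.4930×0.479598 = 0.317157
  M+6: 0.4930×0.159201 = 0.078486
Scale to base peak (0.421228) = 100: 43.5 : 100.0 : 75.3 : 18.6

43.5 : 100.0 : 75.3 : 18.6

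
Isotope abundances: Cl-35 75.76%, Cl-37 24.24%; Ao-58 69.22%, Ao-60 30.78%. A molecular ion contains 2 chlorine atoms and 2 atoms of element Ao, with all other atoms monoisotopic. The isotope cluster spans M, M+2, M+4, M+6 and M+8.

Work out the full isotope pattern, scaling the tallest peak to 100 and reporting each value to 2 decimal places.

65.39 : 100.00 : 56.84 : 14.23 : 1.32

Chlorine pattern (n=2): 0.57395776 : 0.36728448 : 0.05875776
Element Ao pattern (n=2): 0.47914084 : 0.42611832 : 0.09474084
Convolve the two distributions (both contribute in 2-u steps):
  M: 0.57395776×0.47914084 = 0.275007
  M+2: 0.57395776×0.42611832 + 0.36728448×0.47914084 = 0.420555
  M+4: 0.57395776×0.09474084 + 0.36728448×0.42611832 + 0.05875776×0.47914084 = 0.239037
  M+6: 0.36728448×0.09474084 + 0.05875776×0.42611832 = 0.059835
  M+8: 0.05875776×0.09474084 = 0.005567
Scale to base peak (0.420555) = 100: 65.39 : 100.00 : 56.84 : 14.23 : 1.32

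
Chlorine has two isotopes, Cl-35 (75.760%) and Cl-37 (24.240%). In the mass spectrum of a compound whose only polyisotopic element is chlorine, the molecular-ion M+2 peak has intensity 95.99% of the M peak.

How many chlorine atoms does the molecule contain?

3

For n independent Cl atoms, I(M+2)/I(M) = n · (abundance Cl-37) / (abundance Cl-35) = n · 0.24240/0.75760.
n = 0.9599 × 0.75760/0.24240 = 3.00 ≈ 3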